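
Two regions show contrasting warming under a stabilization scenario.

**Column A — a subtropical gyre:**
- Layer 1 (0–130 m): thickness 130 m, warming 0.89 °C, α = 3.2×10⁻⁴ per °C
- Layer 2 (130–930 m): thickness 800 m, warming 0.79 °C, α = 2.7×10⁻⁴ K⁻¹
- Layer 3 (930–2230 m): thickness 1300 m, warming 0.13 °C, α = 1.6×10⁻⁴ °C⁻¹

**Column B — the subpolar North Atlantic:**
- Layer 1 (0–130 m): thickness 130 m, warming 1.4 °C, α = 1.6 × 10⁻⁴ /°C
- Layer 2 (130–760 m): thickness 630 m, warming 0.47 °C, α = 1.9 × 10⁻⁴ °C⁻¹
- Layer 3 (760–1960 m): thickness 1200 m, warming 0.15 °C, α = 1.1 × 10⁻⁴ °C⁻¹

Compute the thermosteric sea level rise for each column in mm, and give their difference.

Δh_A ≈ 235 mm, Δh_B ≈ 105 mm; difference ≈ 130 mm

A Layer 1: 0.89 × 130 × 3.2×10⁻⁴ = 0.037024 m
A 2.7×10⁻⁴ × 0.79 × 800 = 0.17064 m
A 930–2230 m: 1.6×10⁻⁴ × 0.13 × 1300 = 0.02704 m
A total: 0.234704 m
B 1.6×10⁻⁴ × 130 × 1.4 = 0.02912 m
B Layer 2: 1.9×10⁻⁴ × 0.47 × 630 = 0.056259 m
B 760–1960 m: 1.1×10⁻⁴ × 1200 × 0.15 = 0.01980 m
B total: 0.105179 m
Difference: 0.234704 − 0.105179 = 0.129525 m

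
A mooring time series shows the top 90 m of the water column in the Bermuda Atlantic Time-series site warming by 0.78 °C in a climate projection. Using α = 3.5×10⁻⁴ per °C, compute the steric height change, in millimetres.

Δh = αΔT·H = 3.5×10⁻⁴ × 0.78 × 90 = 0.02457 m

Δh = 24.6 mm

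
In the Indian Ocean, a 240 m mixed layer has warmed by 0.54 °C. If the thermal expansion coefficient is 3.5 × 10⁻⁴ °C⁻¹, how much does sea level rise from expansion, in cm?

4.5 cm of thermosteric rise

Δh = αΔT·H = 3.5×10⁻⁴ × 0.54 × 240 = 0.04536 m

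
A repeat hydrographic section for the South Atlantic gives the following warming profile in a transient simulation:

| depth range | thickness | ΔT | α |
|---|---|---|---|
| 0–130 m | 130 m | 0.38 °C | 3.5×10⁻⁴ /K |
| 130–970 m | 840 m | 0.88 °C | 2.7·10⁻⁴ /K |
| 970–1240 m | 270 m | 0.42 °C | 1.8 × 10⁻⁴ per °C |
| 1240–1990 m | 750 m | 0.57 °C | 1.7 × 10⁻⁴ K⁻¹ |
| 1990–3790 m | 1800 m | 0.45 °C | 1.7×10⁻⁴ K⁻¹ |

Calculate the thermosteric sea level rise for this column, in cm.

about 45 cm

Layer 1: 130 × 3.5×10⁻⁴ × 0.38 = 0.01729 m
Layer 2: 840 × 0.88 × 2.7×10⁻⁴ = 0.199584 m
270 × 0.42 × 1.8×10⁻⁴ = 0.020412 m
750 × 0.57 × 1.7×10⁻⁴ = 0.072675 m
Layer 5: 1.7×10⁻⁴ × 1800 × 0.45 = 0.13770 m
Δh = 0.01729 + 0.199584 + 0.020412 + 0.072675 + 0.13770 = 0.447661 m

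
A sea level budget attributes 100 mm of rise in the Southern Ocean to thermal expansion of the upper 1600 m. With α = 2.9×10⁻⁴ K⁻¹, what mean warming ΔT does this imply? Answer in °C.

ΔT = Δh/(αH) = 0.1 / (2.9×10⁻⁴ × 1600) ≈ 0.2155 °C

about 0.216 °C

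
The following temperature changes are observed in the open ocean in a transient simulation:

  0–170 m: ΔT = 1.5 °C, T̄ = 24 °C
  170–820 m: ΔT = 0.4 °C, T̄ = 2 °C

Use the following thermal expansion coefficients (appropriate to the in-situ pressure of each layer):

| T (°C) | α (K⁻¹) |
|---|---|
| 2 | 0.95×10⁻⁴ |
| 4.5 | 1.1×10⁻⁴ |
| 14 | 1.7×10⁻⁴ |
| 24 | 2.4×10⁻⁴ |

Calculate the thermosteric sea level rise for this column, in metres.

Layer 1 at 24 °C → α = 2.4×10⁻⁴ K⁻¹
Layer 2 at 2 °C → α = 0.95×10⁻⁴ K⁻¹
0–170 m: 1.5 × 170 × 2.4×10⁻⁴ = 0.06120 m
Layer 2: 650 × 0.4 × 0.95×10⁻⁴ = 0.02470 m
Δh = 0.06120 + 0.02470 = 0.08590 m

about 0.0859 m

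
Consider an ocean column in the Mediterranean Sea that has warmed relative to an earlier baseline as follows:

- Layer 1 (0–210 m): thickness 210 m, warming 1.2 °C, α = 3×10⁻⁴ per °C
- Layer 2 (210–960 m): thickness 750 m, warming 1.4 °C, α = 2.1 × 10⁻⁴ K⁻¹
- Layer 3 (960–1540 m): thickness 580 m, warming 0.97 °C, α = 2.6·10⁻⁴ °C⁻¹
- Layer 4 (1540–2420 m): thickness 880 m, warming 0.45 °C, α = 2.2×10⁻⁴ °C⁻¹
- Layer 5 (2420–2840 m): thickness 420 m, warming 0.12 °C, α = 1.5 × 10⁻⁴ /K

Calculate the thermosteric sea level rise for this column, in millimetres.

0–210 m: 1.2 × 210 × 3×10⁻⁴ = 0.07560 m
210–960 m: 750 × 2.1×10⁻⁴ × 1.4 = 0.22050 m
580 × 2.6×10⁻⁴ × 0.97 = 0.146276 m
1540–2420 m: 880 × 2.2×10⁻⁴ × 0.45 = 0.08712 m
2420–2840 m: 420 × 0.12 × 1.5×10⁻⁴ = 0.00756 m
Δh = 0.07560 + 0.22050 + 0.146276 + 0.08712 + 0.00756 = 0.537056 m ≈ 540 mm

about 540 mm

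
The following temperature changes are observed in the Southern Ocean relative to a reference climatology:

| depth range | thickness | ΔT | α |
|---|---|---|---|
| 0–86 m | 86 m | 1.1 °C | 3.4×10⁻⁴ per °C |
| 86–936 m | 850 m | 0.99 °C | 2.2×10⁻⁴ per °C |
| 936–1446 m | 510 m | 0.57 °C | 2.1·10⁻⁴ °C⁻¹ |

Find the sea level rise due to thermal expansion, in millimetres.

Layer 1: 86 × 3.4×10⁻⁴ × 1.1 = 0.032164 m
Layer 2: 850 × 0.99 × 2.2×10⁻⁴ = 0.18513 m
936–1446 m: 2.1×10⁻⁴ × 0.57 × 510 = 0.061047 m
Δh = 0.032164 + 0.18513 + 0.061047 = 0.278341 m

about 280 mm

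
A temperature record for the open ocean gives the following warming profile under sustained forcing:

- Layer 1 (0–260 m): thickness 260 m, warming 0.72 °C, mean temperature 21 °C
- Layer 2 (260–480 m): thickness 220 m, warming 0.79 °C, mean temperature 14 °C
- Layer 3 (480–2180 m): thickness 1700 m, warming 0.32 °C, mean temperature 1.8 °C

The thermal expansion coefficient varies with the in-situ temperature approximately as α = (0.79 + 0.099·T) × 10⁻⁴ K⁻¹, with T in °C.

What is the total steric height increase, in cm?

Layer 1: α = (0.79 + 0.099×21)×10⁻⁴ = 2.869×10⁻⁴ K⁻¹
Layer 2: α = (0.79 + 0.099×14)×10⁻⁴ = 2.176×10⁻⁴ K⁻¹
Layer 3: α = (0.79 + 0.099×1.8)×10⁻⁴ = 0.9682×10⁻⁴ K⁻¹
0–260 m: 260 × 2.869×10⁻⁴ × 0.72 = 0.05370768 m
2.176×10⁻⁴ × 0.79 × 220 = 0.03781888 m
1700 × 0.32 × 0.9682×10⁻⁴ = 0.05267008 m
Δh = 0.05370768 + 0.03781888 + 0.05267008 = 0.14419664 m

14.4 cm of thermosteric rise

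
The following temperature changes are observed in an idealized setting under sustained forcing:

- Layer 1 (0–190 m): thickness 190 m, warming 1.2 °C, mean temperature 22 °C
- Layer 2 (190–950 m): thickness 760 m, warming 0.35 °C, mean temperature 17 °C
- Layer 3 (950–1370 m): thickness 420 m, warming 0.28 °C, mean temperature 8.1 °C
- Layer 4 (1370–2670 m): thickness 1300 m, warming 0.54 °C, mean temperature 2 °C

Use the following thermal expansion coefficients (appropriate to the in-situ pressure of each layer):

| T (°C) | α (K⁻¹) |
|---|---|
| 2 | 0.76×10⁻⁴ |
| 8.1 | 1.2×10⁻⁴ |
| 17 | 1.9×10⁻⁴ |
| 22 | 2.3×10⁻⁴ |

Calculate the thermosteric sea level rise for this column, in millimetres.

Δh = 170 mm

Layer 1 at 22 °C → α = 2.3×10⁻⁴ K⁻¹
Layer 2 at 17 °C → α = 1.9×10⁻⁴ K⁻¹
Layer 3 at 8.1 °C → α = 1.2×10⁻⁴ K⁻¹
Layer 4 at 2 °C → α = 0.76×10⁻⁴ K⁻¹
1.2 × 190 × 2.3×10⁻⁴ = 0.05244 m
760 × 0.35 × 1.9×10⁻⁴ = 0.05054 m
1.2×10⁻⁴ × 0.28 × 420 = 0.014112 m
1300 × 0.76×10⁻⁴ × 0.54 = 0.053352 m
Δh = 0.05244 + 0.05054 + 0.014112 + 0.053352 = 0.170444 m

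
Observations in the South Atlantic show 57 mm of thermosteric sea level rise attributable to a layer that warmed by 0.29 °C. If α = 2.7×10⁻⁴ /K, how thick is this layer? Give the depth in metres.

H ≈ 730 m

H = Δh/(αΔT) = 0.057 / (2.7×10⁻⁴ × 0.29) ≈ 728.0 m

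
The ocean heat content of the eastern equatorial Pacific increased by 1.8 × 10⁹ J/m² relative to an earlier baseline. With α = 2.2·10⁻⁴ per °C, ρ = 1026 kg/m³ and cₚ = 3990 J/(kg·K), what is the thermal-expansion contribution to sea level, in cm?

Δh ≈ 9.67 cm

Δh = αQ/(ρcₚ) = 2.2×10⁻⁴ × 1.8×10⁹ / (1026 × 3990) ≈ 0.096733 m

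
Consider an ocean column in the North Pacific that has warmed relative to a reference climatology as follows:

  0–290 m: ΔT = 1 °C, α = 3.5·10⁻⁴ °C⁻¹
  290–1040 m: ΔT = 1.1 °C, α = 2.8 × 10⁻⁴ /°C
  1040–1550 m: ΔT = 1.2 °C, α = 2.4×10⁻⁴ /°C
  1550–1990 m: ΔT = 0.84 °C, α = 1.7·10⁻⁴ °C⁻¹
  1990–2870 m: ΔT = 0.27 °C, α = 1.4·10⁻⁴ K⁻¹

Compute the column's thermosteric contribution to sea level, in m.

0.575 m

0–290 m: 1 × 290 × 3.5×10⁻⁴ = 0.10150 m
290–1040 m: 1.1 × 2.8×10⁻⁴ × 750 = 0.23100 m
1040–1550 m: 510 × 2.4×10⁻⁴ × 1.2 = 0.14688 m
1550–1990 m: 0.84 × 440 × 1.7×10⁻⁴ = 0.062832 m
0.27 × 880 × 1.4×10⁻⁴ = 0.033264 m
Δh = 0.10150 + 0.23100 + 0.14688 + 0.062832 + 0.033264 = 0.575476 m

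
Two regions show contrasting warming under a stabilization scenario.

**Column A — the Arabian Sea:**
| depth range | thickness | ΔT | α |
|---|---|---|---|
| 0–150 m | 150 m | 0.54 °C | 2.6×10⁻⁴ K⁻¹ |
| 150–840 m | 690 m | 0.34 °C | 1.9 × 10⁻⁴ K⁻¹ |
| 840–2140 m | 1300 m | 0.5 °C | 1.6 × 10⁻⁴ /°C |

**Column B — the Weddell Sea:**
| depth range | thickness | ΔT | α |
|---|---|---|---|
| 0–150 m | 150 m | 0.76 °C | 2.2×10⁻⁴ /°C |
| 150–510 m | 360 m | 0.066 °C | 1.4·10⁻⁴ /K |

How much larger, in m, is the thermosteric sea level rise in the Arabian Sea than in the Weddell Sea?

0.14 m larger

A 2.6×10⁻⁴ × 0.54 × 150 = 0.02106 m
A 150–840 m: 1.9×10⁻⁴ × 690 × 0.34 = 0.044574 m
A Layer 3: 1300 × 0.5 × 1.6×10⁻⁴ = 0.10400 m
A total: 0.169634 m
B 0.76 × 150 × 2.2×10⁻⁴ = 0.02508 m
B Layer 2: 0.066 × 1.4×10⁻⁴ × 360 = 0.0033264 m
B total: 0.0284064 m
Difference: 0.169634 − 0.0284064 = 0.1412276 m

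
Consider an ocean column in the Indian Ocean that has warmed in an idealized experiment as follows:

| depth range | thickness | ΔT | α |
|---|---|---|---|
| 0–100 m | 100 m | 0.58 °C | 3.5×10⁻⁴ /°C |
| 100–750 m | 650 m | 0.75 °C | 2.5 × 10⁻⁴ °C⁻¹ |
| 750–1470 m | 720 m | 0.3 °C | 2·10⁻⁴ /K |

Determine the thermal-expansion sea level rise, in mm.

185 mm

0–100 m: 3.5×10⁻⁴ × 0.58 × 100 = 0.02030 m
0.75 × 650 × 2.5×10⁻⁴ = 0.121875 m
750–1470 m: 0.3 × 2×10⁻⁴ × 720 = 0.04320 m
Δh = 0.02030 + 0.121875 + 0.04320 = 0.185375 m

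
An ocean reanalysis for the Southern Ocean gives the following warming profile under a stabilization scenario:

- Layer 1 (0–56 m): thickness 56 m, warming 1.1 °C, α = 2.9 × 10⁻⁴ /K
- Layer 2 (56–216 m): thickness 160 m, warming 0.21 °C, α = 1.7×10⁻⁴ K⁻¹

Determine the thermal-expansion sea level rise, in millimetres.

Δh = 24 mm

0–56 m: 2.9×10⁻⁴ × 56 × 1.1 = 0.017864 m
1.7×10⁻⁴ × 160 × 0.21 = 0.005712 m
Δh = 0.017864 + 0.005712 = 0.023576 m ≈ 24 mm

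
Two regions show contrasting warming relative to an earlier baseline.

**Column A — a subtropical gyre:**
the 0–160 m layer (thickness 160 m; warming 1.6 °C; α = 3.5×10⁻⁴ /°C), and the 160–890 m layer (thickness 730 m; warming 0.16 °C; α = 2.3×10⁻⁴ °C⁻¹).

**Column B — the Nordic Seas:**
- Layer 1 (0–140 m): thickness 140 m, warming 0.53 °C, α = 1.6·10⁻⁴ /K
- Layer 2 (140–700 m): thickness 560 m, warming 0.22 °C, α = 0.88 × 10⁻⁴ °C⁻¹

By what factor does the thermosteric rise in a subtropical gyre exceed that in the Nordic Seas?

A 160 × 1.6 × 3.5×10⁻⁴ = 0.08960 m
A Layer 2: 0.16 × 730 × 2.3×10⁻⁴ = 0.026864 m
A total: 0.116464 m
B Layer 1: 140 × 0.53 × 1.6×10⁻⁴ = 0.011872 m
B 140–700 m: 560 × 0.22 × 0.88×10⁻⁴ = 0.0108416 m
B total: 0.0227136 m
Ratio: 0.116464 / 0.0227136 ≈ 5.128

≈ 5.13×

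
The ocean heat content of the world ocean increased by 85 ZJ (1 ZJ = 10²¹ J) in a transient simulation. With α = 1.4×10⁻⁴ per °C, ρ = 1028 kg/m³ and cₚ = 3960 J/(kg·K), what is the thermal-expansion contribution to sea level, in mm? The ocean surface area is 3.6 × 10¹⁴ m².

Δh = 8.12 mm

Per unit area: Q = 85×10²¹ / (3.6×10¹⁴) ≈ 2.361×10⁸ J/m²
Δh = αQ/(ρcₚ) = 1.4×10⁻⁴ × 2.361×10⁸ / (1028 × 3960) ≈ 0.0081196 m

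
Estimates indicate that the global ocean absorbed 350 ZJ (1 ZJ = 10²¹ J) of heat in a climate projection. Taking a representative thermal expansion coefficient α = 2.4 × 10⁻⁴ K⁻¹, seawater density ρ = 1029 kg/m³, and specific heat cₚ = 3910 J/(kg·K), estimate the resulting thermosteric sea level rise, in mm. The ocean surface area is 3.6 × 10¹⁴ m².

Per unit area: Q = 350×10²¹ / (3.6×10¹⁴) ≈ 9.722×10⁸ J/m²
Δh = αQ/(ρcₚ) = 2.4×10⁻⁴ × 9.722×10⁸ / (1029 × 3910) ≈ 0.057993 m

58.0 mm of thermosteric rise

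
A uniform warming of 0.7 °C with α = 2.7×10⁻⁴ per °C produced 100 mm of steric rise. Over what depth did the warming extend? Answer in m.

about 529 m

H = Δh/(αΔT) = 0.1 / (2.7×10⁻⁴ × 0.7) ≈ 529.1 m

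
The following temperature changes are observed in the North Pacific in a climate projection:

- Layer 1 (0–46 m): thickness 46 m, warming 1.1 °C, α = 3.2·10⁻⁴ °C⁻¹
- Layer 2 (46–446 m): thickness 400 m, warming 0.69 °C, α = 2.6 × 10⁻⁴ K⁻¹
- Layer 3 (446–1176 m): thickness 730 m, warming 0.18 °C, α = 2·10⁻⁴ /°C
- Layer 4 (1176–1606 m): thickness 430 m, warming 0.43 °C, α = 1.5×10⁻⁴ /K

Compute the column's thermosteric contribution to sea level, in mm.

Layer 1: 1.1 × 46 × 3.2×10⁻⁴ = 0.016192 m
46–446 m: 2.6×10⁻⁴ × 0.69 × 400 = 0.07176 m
0.18 × 730 × 2×10⁻⁴ = 0.02628 m
1176–1606 m: 430 × 0.43 × 1.5×10⁻⁴ = 0.027735 m
Δh = 0.016192 + 0.07176 + 0.02628 + 0.027735 = 0.141967 m

140 mm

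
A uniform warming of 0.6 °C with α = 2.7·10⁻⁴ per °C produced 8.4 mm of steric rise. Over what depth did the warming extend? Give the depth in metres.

H = Δh/(αΔT) = 0.0084 / (2.7×10⁻⁴ × 0.6) ≈ 51.85 m

52 m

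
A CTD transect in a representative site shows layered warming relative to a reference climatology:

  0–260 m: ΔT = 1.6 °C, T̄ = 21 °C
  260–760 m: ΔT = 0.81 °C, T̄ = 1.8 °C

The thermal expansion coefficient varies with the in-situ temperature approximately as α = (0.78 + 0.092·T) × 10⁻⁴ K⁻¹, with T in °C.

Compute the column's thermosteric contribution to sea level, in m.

Δh ≈ 0.151 m

Layer 1: α = (0.78 + 0.092×21)×10⁻⁴ = 2.712×10⁻⁴ K⁻¹
Layer 2: α = (0.78 + 0.092×1.8)×10⁻⁴ = 0.9456×10⁻⁴ K⁻¹
0–260 m: 260 × 2.712×10⁻⁴ × 1.6 = 0.1128192 m
Layer 2: 0.81 × 0.9456×10⁻⁴ × 500 = 0.0382968 m
Δh = 0.1128192 + 0.0382968 = 0.151116 m ≈ 0.151 m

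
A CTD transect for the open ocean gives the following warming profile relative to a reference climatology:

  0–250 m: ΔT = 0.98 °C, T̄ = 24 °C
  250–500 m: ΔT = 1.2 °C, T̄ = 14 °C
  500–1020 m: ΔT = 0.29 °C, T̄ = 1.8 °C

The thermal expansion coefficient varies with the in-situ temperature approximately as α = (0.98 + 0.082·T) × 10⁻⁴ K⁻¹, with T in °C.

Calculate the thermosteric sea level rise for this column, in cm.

about 15.3 cm

Layer 1: α = (0.98 + 0.082×24)×10⁻⁴ = 2.948×10⁻⁴ K⁻¹
Layer 2: α = (0.98 + 0.082×14)×10⁻⁴ = 2.128×10⁻⁴ K⁻¹
Layer 3: α = (0.98 + 0.082×1.8)×10⁻⁴ = 1.1276×10⁻⁴ K⁻¹
Layer 1: 2.948×10⁻⁴ × 0.98 × 250 = 0.072226 m
2.128×10⁻⁴ × 250 × 1.2 = 0.06384 m
500–1020 m: 1.1276×10⁻⁴ × 520 × 0.29 = 0.017004208 m
Δh = 0.072226 + 0.06384 + 0.017004208 = 0.153070208 m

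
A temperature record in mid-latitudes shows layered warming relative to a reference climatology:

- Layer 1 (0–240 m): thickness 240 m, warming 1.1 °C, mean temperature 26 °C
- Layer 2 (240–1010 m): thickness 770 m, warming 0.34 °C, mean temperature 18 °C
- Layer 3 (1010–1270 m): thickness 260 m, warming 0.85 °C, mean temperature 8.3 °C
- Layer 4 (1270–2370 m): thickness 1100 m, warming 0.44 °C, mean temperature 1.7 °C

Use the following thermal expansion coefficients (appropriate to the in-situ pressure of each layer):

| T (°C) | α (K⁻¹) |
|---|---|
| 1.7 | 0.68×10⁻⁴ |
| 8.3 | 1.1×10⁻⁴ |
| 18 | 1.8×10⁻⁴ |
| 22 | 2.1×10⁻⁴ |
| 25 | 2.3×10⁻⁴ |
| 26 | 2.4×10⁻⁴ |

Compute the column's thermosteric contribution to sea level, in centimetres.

Δh = 17 cm

Layer 1 at 26 °C → α = 2.4×10⁻⁴ K⁻¹
Layer 2 at 18 °C → α = 1.8×10⁻⁴ K⁻¹
Layer 3 at 8.3 °C → α = 1.1×10⁻⁴ K⁻¹
Layer 4 at 1.7 °C → α = 0.68×10⁻⁴ K⁻¹
Layer 1: 2.4×10⁻⁴ × 240 × 1.1 = 0.06336 m
Layer 2: 0.34 × 1.8×10⁻⁴ × 770 = 0.047124 m
1010–1270 m: 1.1×10⁻⁴ × 260 × 0.85 = 0.02431 m
1270–2370 m: 1100 × 0.68×10⁻⁴ × 0.44 = 0.032912 m
Δh = 0.06336 + 0.047124 + 0.02431 + 0.032912 = 0.167706 m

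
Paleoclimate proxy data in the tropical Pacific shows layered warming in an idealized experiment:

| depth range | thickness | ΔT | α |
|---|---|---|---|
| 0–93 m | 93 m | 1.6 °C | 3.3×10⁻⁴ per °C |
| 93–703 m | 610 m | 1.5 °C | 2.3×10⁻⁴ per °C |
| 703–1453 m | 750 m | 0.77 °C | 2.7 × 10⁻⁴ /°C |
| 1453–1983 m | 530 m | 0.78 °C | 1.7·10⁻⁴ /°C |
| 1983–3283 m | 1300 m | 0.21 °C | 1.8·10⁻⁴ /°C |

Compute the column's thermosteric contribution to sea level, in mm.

Δh = 535 mm

0–93 m: 3.3×10⁻⁴ × 1.6 × 93 = 0.049104 m
1.5 × 2.3×10⁻⁴ × 610 = 0.21045 m
0.77 × 750 × 2.7×10⁻⁴ = 0.155925 m
1453–1983 m: 1.7×10⁻⁴ × 0.78 × 530 = 0.070278 m
Layer 5: 1.8×10⁻⁴ × 0.21 × 1300 = 0.04914 m
Δh = 0.049104 + 0.21045 + 0.155925 + 0.070278 + 0.04914 = 0.534897 m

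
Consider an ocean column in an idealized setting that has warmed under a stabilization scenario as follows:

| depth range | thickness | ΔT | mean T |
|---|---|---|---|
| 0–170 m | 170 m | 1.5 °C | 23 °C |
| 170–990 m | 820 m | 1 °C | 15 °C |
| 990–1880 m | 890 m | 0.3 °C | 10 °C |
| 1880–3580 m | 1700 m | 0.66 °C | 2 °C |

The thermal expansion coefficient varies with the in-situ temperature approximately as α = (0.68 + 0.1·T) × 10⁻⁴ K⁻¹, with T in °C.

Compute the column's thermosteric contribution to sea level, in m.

Layer 1: α = (0.68 + 0.1×23)×10⁻⁴ = 2.98×10⁻⁴ K⁻¹
Layer 2: α = (0.68 + 0.1×15)×10⁻⁴ = 2.18×10⁻⁴ K⁻¹
Layer 3: α = (0.68 + 0.1×10)×10⁻⁴ = 1.68×10⁻⁴ K⁻¹
Layer 4: α = (0.68 + 0.1×2)×10⁻⁴ = 0.88×10⁻⁴ K⁻¹
1.5 × 2.98×10⁻⁴ × 170 = 0.07599 m
170–990 m: 2.18×10⁻⁴ × 1 × 820 = 0.17876 m
1.68×10⁻⁴ × 0.3 × 890 = 0.044856 m
1880–3580 m: 0.88×10⁻⁴ × 1700 × 0.66 = 0.098736 m
Δh = 0.07599 + 0.17876 + 0.044856 + 0.098736 = 0.398342 m ≈ 0.398 m

Δh ≈ 0.398 m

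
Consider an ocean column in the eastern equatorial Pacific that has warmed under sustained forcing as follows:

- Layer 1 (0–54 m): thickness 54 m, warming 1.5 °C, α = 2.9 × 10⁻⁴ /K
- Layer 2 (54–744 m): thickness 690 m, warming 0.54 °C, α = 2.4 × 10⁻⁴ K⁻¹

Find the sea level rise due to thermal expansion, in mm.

110 mm

54 × 2.9×10⁻⁴ × 1.5 = 0.02349 m
2.4×10⁻⁴ × 0.54 × 690 = 0.089424 m
Δh = 0.02349 + 0.089424 = 0.112914 m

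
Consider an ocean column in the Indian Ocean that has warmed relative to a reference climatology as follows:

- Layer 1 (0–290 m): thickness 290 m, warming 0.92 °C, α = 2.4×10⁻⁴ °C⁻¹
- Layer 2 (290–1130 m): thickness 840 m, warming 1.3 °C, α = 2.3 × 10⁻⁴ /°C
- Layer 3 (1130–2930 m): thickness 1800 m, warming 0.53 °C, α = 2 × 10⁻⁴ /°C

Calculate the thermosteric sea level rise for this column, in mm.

506 mm

290 × 0.92 × 2.4×10⁻⁴ = 0.064032 m
840 × 1.3 × 2.3×10⁻⁴ = 0.25116 m
1130–2930 m: 0.53 × 1800 × 2×10⁻⁴ = 0.19080 m
Δh = 0.064032 + 0.25116 + 0.19080 = 0.505992 m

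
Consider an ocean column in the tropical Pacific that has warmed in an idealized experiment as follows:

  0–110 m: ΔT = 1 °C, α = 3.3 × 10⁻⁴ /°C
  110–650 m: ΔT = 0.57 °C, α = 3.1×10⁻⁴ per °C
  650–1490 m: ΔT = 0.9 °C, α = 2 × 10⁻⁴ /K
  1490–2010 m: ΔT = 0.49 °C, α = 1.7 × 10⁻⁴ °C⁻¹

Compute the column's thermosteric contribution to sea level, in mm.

Layer 1: 110 × 1 × 3.3×10⁻⁴ = 0.03630 m
Layer 2: 540 × 3.1×10⁻⁴ × 0.57 = 0.095418 m
840 × 2×10⁻⁴ × 0.9 = 0.15120 m
Layer 4: 0.49 × 520 × 1.7×10⁻⁴ = 0.043316 m
Δh = 0.03630 + 0.095418 + 0.15120 + 0.043316 = 0.326234 m

Δh = 330 mm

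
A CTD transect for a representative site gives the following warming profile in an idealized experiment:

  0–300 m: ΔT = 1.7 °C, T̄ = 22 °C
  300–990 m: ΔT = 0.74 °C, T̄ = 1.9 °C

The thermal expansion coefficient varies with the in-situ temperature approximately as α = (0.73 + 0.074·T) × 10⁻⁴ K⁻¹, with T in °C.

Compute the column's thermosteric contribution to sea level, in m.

0.165 m

Layer 1: α = (0.73 + 0.074×22)×10⁻⁴ = 2.358×10⁻⁴ K⁻¹
Layer 2: α = (0.73 + 0.074×1.9)×10⁻⁴ = 0.8706×10⁻⁴ K⁻¹
2.358×10⁻⁴ × 1.7 × 300 = 0.120258 m
Layer 2: 0.74 × 690 × 0.8706×10⁻⁴ = 0.044452836 m
Δh = 0.120258 + 0.044452836 = 0.164710836 m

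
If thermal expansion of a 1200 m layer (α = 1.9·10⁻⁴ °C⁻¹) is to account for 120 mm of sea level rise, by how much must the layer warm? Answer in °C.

ΔT = Δh/(αH) = 0.12 / (1.9×10⁻⁴ × 1200) ≈ 0.5263 °C

ΔT ≈ 0.526 °C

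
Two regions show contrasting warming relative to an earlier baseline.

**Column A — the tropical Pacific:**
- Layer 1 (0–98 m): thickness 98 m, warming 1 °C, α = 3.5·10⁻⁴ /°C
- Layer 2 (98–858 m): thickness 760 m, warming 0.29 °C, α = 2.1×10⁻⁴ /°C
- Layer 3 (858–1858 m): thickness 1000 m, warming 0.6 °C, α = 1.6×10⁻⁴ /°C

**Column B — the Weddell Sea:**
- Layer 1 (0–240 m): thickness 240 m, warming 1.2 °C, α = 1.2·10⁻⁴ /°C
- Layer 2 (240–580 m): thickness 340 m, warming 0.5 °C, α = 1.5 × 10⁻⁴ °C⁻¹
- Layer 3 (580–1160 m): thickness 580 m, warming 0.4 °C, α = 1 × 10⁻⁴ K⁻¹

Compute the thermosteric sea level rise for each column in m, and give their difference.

A 98 × 1 × 3.5×10⁻⁴ = 0.03430 m
A Layer 2: 2.1×10⁻⁴ × 760 × 0.29 = 0.046284 m
A Layer 3: 1.6×10⁻⁴ × 0.6 × 1000 = 0.09600 m
A total: 0.176584 m
B 0–240 m: 1.2×10⁻⁴ × 1.2 × 240 = 0.03456 m
B 1.5×10⁻⁴ × 0.5 × 340 = 0.02550 m
B 1×10⁻⁴ × 0.4 × 580 = 0.02320 m
B total: 0.08326 m
Difference: 0.176584 − 0.08326 = 0.093324 m

Δh_A ≈ 0.177 m, Δh_B ≈ 0.0833 m; difference ≈ 0.0933 m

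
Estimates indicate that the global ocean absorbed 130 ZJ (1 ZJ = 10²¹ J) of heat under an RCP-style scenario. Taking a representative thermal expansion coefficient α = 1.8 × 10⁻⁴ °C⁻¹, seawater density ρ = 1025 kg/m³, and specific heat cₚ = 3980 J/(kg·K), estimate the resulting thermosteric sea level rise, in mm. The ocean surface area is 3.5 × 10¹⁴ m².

Per unit area: Q = 130×10²¹ / (3.5×10¹⁴) ≈ 3.714×10⁸ J/m²
Δh = αQ/(ρcₚ) = 1.8×10⁻⁴ × 3.714×10⁸ / (1025 × 3980) ≈ 0.016387 m

about 16 mm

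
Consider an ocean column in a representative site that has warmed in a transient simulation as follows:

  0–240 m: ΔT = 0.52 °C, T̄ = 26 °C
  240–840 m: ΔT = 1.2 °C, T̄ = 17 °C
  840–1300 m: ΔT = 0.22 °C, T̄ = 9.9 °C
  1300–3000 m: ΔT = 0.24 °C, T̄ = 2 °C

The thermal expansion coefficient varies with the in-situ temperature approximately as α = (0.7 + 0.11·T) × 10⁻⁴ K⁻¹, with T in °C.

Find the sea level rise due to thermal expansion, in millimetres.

Layer 1: α = (0.7 + 0.11×26)×10⁻⁴ = 3.56×10⁻⁴ K⁻¹
Layer 2: α = (0.7 + 0.11×17)×10⁻⁴ = 2.57×10⁻⁴ K⁻¹
Layer 3: α = (0.7 + 0.11×9.9)×10⁻⁴ = 1.789×10⁻⁴ K⁻¹
Layer 4: α = (0.7 + 0.11×2)×10⁻⁴ = 0.92×10⁻⁴ K⁻¹
240 × 3.56×10⁻⁴ × 0.52 = 0.0444288 m
1.2 × 600 × 2.57×10⁻⁴ = 0.18504 m
840–1300 m: 0.22 × 1.789×10⁻⁴ × 460 = 0.01810468 m
0.24 × 0.92×10⁻⁴ × 1700 = 0.037536 m
Δh = 0.0444288 + 0.18504 + 0.01810468 + 0.037536 = 0.28510948 m ≈ 290 mm

290 mm of thermosteric rise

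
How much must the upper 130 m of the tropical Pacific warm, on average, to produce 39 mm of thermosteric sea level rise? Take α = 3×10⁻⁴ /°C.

1.00 K

ΔT = Δh/(αH) = 0.039 / (3×10⁻⁴ × 130) = 1.000 K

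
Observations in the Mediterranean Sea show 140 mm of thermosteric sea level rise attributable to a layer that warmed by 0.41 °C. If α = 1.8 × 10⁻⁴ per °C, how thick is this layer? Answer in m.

H ≈ 1900 m

H = Δh/(αΔT) = 0.14 / (1.8×10⁻⁴ × 0.41) ≈ 1897 m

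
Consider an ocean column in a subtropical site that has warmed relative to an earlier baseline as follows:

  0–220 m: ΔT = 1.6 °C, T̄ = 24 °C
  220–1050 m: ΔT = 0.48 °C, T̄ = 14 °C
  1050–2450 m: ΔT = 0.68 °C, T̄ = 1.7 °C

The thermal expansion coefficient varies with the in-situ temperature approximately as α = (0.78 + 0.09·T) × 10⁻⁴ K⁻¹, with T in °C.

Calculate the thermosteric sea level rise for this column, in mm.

Layer 1: α = (0.78 + 0.09×24)×10⁻⁴ = 2.94×10⁻⁴ K⁻¹
Layer 2: α = (0.78 + 0.09×14)×10⁻⁴ = 2.04×10⁻⁴ K⁻¹
Layer 3: α = (0.78 + 0.09×1.7)×10⁻⁴ = 0.933×10⁻⁴ K⁻¹
220 × 2.94×10⁻⁴ × 1.6 = 0.103488 m
220–1050 m: 0.48 × 830 × 2.04×10⁻⁴ = 0.0812736 m
1050–2450 m: 1400 × 0.933×10⁻⁴ × 0.68 = 0.0888216 m
Δh = 0.103488 + 0.0812736 + 0.0888216 = 0.2735832 m

about 270 mm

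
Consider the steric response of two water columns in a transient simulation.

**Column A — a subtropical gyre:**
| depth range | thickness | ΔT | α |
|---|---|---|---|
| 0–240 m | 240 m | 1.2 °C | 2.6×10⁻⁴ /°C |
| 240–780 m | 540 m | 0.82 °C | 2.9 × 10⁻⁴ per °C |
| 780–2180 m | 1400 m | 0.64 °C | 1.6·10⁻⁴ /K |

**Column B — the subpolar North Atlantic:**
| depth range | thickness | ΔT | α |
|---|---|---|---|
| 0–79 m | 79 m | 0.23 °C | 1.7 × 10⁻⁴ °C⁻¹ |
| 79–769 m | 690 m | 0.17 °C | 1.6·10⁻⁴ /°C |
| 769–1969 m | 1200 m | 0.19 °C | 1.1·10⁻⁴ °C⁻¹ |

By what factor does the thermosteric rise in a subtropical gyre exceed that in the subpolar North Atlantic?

a factor of 7.4

A 2.6×10⁻⁴ × 240 × 1.2 = 0.07488 m
A 0.82 × 2.9×10⁻⁴ × 540 = 0.128412 m
A 780–2180 m: 1400 × 0.64 × 1.6×10⁻⁴ = 0.14336 m
A total: 0.346652 m
B 1.7×10⁻⁴ × 0.23 × 79 = 0.0030889 m
B 79–769 m: 690 × 0.17 × 1.6×10⁻⁴ = 0.018768 m
B 769–1969 m: 0.19 × 1.1×10⁻⁴ × 1200 = 0.02508 m
B total: 0.0469369 m
Ratio: 0.346652 / 0.0469369 ≈ 7.385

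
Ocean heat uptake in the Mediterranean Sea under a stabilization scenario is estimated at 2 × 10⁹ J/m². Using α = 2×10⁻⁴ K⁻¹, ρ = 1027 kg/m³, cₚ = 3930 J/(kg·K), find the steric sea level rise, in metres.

Δh = αQ/(ρcₚ) = 2×10⁻⁴ × 2×10⁹ / (1027 × 3930) ≈ 0.099105 m

about 0.0991 m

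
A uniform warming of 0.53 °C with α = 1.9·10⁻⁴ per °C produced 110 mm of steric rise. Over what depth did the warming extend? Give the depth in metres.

H = Δh/(αΔT) = 0.11 / (1.9×10⁻⁴ × 0.53) ≈ 1092 m

H ≈ 1090 m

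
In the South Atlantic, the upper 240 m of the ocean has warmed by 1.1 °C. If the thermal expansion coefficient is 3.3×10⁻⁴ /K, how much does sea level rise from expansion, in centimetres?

Δh = αΔT·H = 3.3×10⁻⁴ × 1.1 × 240 = 0.08712 m

about 8.71 cm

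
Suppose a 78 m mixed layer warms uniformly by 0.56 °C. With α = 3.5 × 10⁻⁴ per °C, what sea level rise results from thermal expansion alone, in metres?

0.0153 m of thermosteric rise

Δh = αΔT·H = 3.5×10⁻⁴ × 0.56 × 78 = 0.015288 m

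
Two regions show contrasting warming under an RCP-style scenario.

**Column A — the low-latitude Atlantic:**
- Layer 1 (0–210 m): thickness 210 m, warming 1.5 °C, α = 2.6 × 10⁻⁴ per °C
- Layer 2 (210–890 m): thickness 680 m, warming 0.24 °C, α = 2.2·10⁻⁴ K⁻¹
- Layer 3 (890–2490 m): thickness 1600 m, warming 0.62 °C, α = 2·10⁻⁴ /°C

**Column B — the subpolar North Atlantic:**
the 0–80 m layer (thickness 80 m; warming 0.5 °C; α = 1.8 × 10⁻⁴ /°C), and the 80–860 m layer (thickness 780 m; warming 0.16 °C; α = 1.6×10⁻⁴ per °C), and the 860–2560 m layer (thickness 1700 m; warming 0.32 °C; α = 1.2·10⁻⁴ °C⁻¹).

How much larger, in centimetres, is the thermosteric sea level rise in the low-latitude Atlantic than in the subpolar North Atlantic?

22 cm larger

A 0–210 m: 210 × 1.5 × 2.6×10⁻⁴ = 0.08190 m
A 210–890 m: 0.24 × 680 × 2.2×10⁻⁴ = 0.035904 m
A 890–2490 m: 1600 × 0.62 × 2×10⁻⁴ = 0.19840 m
A total: 0.316204 m
B 0–80 m: 80 × 0.5 × 1.8×10⁻⁴ = 0.00720 m
B Layer 2: 0.16 × 1.6×10⁻⁴ × 780 = 0.019968 m
B 1700 × 0.32 × 1.2×10⁻⁴ = 0.06528 m
B total: 0.092448 m
Difference: 0.316204 − 0.092448 = 0.223756 m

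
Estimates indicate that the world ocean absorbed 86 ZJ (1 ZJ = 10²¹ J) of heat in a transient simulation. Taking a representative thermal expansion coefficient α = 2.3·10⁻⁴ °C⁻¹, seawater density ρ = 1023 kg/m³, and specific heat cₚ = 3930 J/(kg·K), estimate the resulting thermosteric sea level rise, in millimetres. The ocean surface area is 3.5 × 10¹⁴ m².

Δh = 14.1 mm

Per unit area: Q = 86×10²¹ / (3.5×10¹⁴) ≈ 2.457×10⁸ J/m²
Δh = αQ/(ρcₚ) = 2.3×10⁻⁴ × 2.457×10⁸ / (1023 × 3930) ≈ 0.014056 m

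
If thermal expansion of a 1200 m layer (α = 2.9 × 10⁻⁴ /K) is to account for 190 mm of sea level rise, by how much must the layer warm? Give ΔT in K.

ΔT ≈ 0.546 K

ΔT = Δh/(αH) = 0.19 / (2.9×10⁻⁴ × 1200) ≈ 0.5460 K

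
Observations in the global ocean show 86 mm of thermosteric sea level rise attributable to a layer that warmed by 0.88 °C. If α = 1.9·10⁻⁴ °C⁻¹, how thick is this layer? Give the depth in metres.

H = Δh/(αΔT) = 0.086 / (1.9×10⁻⁴ × 0.88) ≈ 514.4 m

H ≈ 510 m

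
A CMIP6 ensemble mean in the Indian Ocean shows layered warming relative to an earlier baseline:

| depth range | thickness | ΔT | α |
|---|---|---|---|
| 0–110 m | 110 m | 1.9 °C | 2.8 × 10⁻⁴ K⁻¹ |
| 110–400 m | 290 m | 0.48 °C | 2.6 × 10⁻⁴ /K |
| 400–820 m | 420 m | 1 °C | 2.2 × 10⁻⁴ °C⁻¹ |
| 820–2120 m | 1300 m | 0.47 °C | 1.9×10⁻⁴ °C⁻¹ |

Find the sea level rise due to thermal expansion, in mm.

2.8×10⁻⁴ × 1.9 × 110 = 0.05852 m
110–400 m: 290 × 2.6×10⁻⁴ × 0.48 = 0.036192 m
400–820 m: 420 × 1 × 2.2×10⁻⁴ = 0.09240 m
Layer 4: 1.9×10⁻⁴ × 1300 × 0.47 = 0.11609 m
Δh = 0.05852 + 0.036192 + 0.09240 + 0.11609 = 0.303202 m

303 mm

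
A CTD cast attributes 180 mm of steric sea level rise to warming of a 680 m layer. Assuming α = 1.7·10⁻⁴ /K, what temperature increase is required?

ΔT ≈ 1.56 °C

ΔT = Δh/(αH) = 0.18 / (1.7×10⁻⁴ × 680) ≈ 1.557 °C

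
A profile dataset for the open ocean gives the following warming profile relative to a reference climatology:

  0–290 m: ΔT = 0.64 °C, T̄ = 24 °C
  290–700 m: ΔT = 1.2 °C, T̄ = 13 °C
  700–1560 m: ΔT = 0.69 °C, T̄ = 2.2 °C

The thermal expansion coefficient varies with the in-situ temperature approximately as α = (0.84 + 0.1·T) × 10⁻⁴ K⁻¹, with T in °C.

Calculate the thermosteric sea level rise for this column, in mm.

Layer 1: α = (0.84 + 0.1×24)×10⁻⁴ = 3.24×10⁻⁴ K⁻¹
Layer 2: α = (0.84 + 0.1×13)×10⁻⁴ = 2.14×10⁻⁴ K⁻¹
Layer 3: α = (0.84 + 0.1×2.2)×10⁻⁴ = 1.06×10⁻⁴ K⁻¹
0–290 m: 3.24×10⁻⁴ × 290 × 0.64 = 0.0601344 m
290–700 m: 2.14×10⁻⁴ × 1.2 × 410 = 0.105288 m
Layer 3: 0.69 × 1.06×10⁻⁴ × 860 = 0.0629004 m
Δh = 0.0601344 + 0.105288 + 0.0629004 = 0.2283228 m ≈ 230 mm

about 230 mm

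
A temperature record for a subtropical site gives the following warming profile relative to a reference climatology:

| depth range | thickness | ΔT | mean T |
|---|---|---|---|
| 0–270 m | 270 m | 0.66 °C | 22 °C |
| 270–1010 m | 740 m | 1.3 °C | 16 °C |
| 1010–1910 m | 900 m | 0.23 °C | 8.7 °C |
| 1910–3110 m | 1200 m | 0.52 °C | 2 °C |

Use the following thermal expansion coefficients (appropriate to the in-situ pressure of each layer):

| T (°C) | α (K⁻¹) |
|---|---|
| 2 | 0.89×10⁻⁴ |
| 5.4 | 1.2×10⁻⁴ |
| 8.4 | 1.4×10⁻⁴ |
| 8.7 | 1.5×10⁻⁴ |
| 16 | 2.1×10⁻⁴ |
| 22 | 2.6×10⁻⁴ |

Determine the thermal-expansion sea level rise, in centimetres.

about 33.5 cm

Layer 1 at 22 °C → α = 2.6×10⁻⁴ K⁻¹
Layer 2 at 16 °C → α = 2.1×10⁻⁴ K⁻¹
Layer 3 at 8.7 °C → α = 1.5×10⁻⁴ K⁻¹
Layer 4 at 2 °C → α = 0.89×10⁻⁴ K⁻¹
0–270 m: 2.6×10⁻⁴ × 270 × 0.66 = 0.046332 m
2.1×10⁻⁴ × 1.3 × 740 = 0.20202 m
1010–1910 m: 0.23 × 900 × 1.5×10⁻⁴ = 0.03105 m
1910–3110 m: 0.52 × 1200 × 0.89×10⁻⁴ = 0.055536 m
Δh = 0.046332 + 0.20202 + 0.03105 + 0.055536 = 0.334938 m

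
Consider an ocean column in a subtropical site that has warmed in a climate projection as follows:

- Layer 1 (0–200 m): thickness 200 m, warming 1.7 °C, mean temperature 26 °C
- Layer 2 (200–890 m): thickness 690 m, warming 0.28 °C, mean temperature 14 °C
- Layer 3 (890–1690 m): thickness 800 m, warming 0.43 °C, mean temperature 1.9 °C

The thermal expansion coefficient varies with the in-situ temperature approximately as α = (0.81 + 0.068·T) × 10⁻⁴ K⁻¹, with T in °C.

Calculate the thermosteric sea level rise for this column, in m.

Δh = 0.154 m

Layer 1: α = (0.81 + 0.068×26)×10⁻⁴ = 2.578×10⁻⁴ K⁻¹
Layer 2: α = (0.81 + 0.068×14)×10⁻⁴ = 1.762×10⁻⁴ K⁻¹
Layer 3: α = (0.81 + 0.068×1.9)×10⁻⁴ = 0.9392×10⁻⁴ K⁻¹
2.578×10⁻⁴ × 1.7 × 200 = 0.087652 m
200–890 m: 690 × 1.762×10⁻⁴ × 0.28 = 0.03404184 m
Layer 3: 800 × 0.9392×10⁻⁴ × 0.43 = 0.03230848 m
Δh = 0.087652 + 0.03404184 + 0.03230848 = 0.15400232 m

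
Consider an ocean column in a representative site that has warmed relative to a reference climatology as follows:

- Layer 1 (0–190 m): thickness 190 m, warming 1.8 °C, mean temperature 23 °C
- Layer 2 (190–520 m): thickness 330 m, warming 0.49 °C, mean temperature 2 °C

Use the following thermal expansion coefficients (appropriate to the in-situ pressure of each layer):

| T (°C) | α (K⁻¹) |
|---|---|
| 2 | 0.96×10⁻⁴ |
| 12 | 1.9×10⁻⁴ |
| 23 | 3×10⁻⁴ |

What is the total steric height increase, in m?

0.12 m

Layer 1 at 23 °C → α = 3×10⁻⁴ K⁻¹
Layer 2 at 2 °C → α = 0.96×10⁻⁴ K⁻¹
0–190 m: 190 × 3×10⁻⁴ × 1.8 = 0.10260 m
Layer 2: 0.96×10⁻⁴ × 0.49 × 330 = 0.0155232 m
Δh = 0.10260 + 0.0155232 = 0.1181232 m ≈ 0.12 m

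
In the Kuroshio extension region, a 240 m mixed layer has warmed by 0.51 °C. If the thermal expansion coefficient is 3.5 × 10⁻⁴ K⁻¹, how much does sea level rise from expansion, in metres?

0.0428 m of thermosteric rise

Δh = αΔT·H = 3.5×10⁻⁴ × 0.51 × 240 = 0.04284 m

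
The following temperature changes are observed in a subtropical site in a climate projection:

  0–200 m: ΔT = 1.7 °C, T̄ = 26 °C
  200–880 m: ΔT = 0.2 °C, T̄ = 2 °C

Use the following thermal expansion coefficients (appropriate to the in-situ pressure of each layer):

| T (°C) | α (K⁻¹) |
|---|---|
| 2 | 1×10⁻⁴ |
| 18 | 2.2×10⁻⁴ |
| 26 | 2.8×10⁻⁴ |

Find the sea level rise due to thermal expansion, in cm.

Δh = 11 cm

Layer 1 at 26 °C → α = 2.8×10⁻⁴ K⁻¹
Layer 2 at 2 °C → α = 1×10⁻⁴ K⁻¹
1.7 × 2.8×10⁻⁴ × 200 = 0.09520 m
200–880 m: 680 × 1×10⁻⁴ × 0.2 = 0.01360 m
Δh = 0.09520 + 0.01360 = 0.10880 m ≈ 11 cm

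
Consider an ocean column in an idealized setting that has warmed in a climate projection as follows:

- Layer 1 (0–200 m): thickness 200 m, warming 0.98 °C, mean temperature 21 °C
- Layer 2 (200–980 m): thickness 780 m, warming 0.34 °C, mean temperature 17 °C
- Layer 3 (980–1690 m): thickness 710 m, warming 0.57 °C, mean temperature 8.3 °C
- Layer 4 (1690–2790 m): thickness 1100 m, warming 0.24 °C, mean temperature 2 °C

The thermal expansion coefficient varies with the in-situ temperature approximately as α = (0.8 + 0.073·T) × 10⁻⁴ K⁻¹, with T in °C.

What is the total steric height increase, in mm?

Layer 1: α = (0.8 + 0.073×21)×10⁻⁴ = 2.333×10⁻⁴ K⁻¹
Layer 2: α = (0.8 + 0.073×17)×10⁻⁴ = 2.041×10⁻⁴ K⁻¹
Layer 3: α = (0.8 + 0.073×8.3)×10⁻⁴ = 1.4059×10⁻⁴ K⁻¹
Layer 4: α = (0.8 + 0.073×2)×10⁻⁴ = 0.946×10⁻⁴ K⁻¹
200 × 0.98 × 2.333×10⁻⁴ = 0.0457268 m
Layer 2: 2.041×10⁻⁴ × 0.34 × 780 = 0.05412732 m
980–1690 m: 1.4059×10⁻⁴ × 0.57 × 710 = 0.056896773 m
Layer 4: 0.946×10⁻⁴ × 1100 × 0.24 = 0.0249744 m
Δh = 0.0457268 + 0.05412732 + 0.056896773 + 0.0249744 = 0.181725293 m ≈ 182 mm

about 182 mm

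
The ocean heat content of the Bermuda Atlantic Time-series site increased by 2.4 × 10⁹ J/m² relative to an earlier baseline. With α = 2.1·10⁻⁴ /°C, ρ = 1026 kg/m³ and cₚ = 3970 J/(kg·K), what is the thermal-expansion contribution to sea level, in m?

0.124 m of thermosteric rise

Δh = αQ/(ρcₚ) = 2.1×10⁻⁴ × 2.4×10⁹ / (1026 × 3970) ≈ 0.12374 m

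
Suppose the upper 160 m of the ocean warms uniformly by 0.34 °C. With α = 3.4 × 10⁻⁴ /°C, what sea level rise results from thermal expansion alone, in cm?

about 1.85 cm

Δh = αΔT·H = 3.4×10⁻⁴ × 0.34 × 160 = 0.018496 m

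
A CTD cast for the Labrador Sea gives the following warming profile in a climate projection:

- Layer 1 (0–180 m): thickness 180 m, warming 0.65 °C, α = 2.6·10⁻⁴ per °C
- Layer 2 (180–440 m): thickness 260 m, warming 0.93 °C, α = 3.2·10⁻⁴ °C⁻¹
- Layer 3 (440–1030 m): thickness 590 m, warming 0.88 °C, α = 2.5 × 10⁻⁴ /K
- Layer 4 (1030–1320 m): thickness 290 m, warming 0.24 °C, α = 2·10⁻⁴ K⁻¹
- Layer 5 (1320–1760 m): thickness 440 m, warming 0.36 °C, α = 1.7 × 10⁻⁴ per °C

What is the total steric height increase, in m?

0.278 m of thermosteric rise

Layer 1: 180 × 0.65 × 2.6×10⁻⁴ = 0.03042 m
Layer 2: 0.93 × 260 × 3.2×10⁻⁴ = 0.077376 m
Layer 3: 0.88 × 590 × 2.5×10⁻⁴ = 0.12980 m
1030–1320 m: 0.24 × 2×10⁻⁴ × 290 = 0.01392 m
1320–1760 m: 0.36 × 440 × 1.7×10⁻⁴ = 0.026928 m
Δh = 0.03042 + 0.077376 + 0.12980 + 0.01392 + 0.026928 = 0.278444 m ≈ 0.278 m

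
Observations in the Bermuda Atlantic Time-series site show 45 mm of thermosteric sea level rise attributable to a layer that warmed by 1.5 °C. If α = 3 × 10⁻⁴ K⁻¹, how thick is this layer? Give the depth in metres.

about 100 m

H = Δh/(αΔT) = 0.045 / (3×10⁻⁴ × 1.5) = 100.0 m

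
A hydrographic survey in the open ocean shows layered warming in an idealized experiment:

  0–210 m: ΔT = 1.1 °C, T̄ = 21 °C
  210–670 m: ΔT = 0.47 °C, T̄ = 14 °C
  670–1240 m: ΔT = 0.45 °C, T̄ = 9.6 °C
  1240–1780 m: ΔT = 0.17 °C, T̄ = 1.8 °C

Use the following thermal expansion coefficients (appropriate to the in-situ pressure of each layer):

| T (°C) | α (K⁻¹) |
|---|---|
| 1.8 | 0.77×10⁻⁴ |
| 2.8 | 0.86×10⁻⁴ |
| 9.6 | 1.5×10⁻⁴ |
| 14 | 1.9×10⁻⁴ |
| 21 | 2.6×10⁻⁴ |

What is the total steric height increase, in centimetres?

Δh = 14.7 cm

Layer 1 at 21 °C → α = 2.6×10⁻⁴ K⁻¹
Layer 2 at 14 °C → α = 1.9×10⁻⁴ K⁻¹
Layer 3 at 9.6 °C → α = 1.5×10⁻⁴ K⁻¹
Layer 4 at 1.8 °C → α = 0.77×10⁻⁴ K⁻¹
2.6×10⁻⁴ × 1.1 × 210 = 0.06006 m
210–670 m: 1.9×10⁻⁴ × 0.47 × 460 = 0.041078 m
Layer 3: 0.45 × 1.5×10⁻⁴ × 570 = 0.038475 m
Layer 4: 0.17 × 540 × 0.77×10⁻⁴ = 0.0070686 m
Δh = 0.06006 + 0.041078 + 0.038475 + 0.0070686 = 0.1466816 m ≈ 14.7 cm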